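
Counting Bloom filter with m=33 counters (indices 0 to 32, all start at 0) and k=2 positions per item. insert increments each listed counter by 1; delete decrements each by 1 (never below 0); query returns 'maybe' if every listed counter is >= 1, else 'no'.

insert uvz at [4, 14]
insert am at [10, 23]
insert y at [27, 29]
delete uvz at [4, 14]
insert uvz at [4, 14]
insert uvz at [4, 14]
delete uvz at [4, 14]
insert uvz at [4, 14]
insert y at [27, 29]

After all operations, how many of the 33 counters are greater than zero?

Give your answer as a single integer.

Step 1: insert uvz at [4, 14] -> counters=[0,0,0,0,1,0,0,0,0,0,0,0,0,0,1,0,0,0,0,0,0,0,0,0,0,0,0,0,0,0,0,0,0]
Step 2: insert am at [10, 23] -> counters=[0,0,0,0,1,0,0,0,0,0,1,0,0,0,1,0,0,0,0,0,0,0,0,1,0,0,0,0,0,0,0,0,0]
Step 3: insert y at [27, 29] -> counters=[0,0,0,0,1,0,0,0,0,0,1,0,0,0,1,0,0,0,0,0,0,0,0,1,0,0,0,1,0,1,0,0,0]
Step 4: delete uvz at [4, 14] -> counters=[0,0,0,0,0,0,0,0,0,0,1,0,0,0,0,0,0,0,0,0,0,0,0,1,0,0,0,1,0,1,0,0,0]
Step 5: insert uvz at [4, 14] -> counters=[0,0,0,0,1,0,0,0,0,0,1,0,0,0,1,0,0,0,0,0,0,0,0,1,0,0,0,1,0,1,0,0,0]
Step 6: insert uvz at [4, 14] -> counters=[0,0,0,0,2,0,0,0,0,0,1,0,0,0,2,0,0,0,0,0,0,0,0,1,0,0,0,1,0,1,0,0,0]
Step 7: delete uvz at [4, 14] -> counters=[0,0,0,0,1,0,0,0,0,0,1,0,0,0,1,0,0,0,0,0,0,0,0,1,0,0,0,1,0,1,0,0,0]
Step 8: insert uvz at [4, 14] -> counters=[0,0,0,0,2,0,0,0,0,0,1,0,0,0,2,0,0,0,0,0,0,0,0,1,0,0,0,1,0,1,0,0,0]
Step 9: insert y at [27, 29] -> counters=[0,0,0,0,2,0,0,0,0,0,1,0,0,0,2,0,0,0,0,0,0,0,0,1,0,0,0,2,0,2,0,0,0]
Final counters=[0,0,0,0,2,0,0,0,0,0,1,0,0,0,2,0,0,0,0,0,0,0,0,1,0,0,0,2,0,2,0,0,0] -> 6 nonzero

Answer: 6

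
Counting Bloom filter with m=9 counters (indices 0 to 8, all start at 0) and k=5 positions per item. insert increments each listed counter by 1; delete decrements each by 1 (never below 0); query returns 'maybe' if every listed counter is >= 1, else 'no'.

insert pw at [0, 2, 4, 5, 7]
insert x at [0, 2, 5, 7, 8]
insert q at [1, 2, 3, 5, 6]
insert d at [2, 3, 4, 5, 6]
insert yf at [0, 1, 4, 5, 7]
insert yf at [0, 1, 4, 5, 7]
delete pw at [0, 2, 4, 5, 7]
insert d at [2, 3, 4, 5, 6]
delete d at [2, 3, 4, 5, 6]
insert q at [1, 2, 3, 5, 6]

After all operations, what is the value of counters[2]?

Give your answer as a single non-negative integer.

Answer: 4

Derivation:
Step 1: insert pw at [0, 2, 4, 5, 7] -> counters=[1,0,1,0,1,1,0,1,0]
Step 2: insert x at [0, 2, 5, 7, 8] -> counters=[2,0,2,0,1,2,0,2,1]
Step 3: insert q at [1, 2, 3, 5, 6] -> counters=[2,1,3,1,1,3,1,2,1]
Step 4: insert d at [2, 3, 4, 5, 6] -> counters=[2,1,4,2,2,4,2,2,1]
Step 5: insert yf at [0, 1, 4, 5, 7] -> counters=[3,2,4,2,3,5,2,3,1]
Step 6: insert yf at [0, 1, 4, 5, 7] -> counters=[4,3,4,2,4,6,2,4,1]
Step 7: delete pw at [0, 2, 4, 5, 7] -> counters=[3,3,3,2,3,5,2,3,1]
Step 8: insert d at [2, 3, 4, 5, 6] -> counters=[3,3,4,3,4,6,3,3,1]
Step 9: delete d at [2, 3, 4, 5, 6] -> counters=[3,3,3,2,3,5,2,3,1]
Step 10: insert q at [1, 2, 3, 5, 6] -> counters=[3,4,4,3,3,6,3,3,1]
Final counters=[3,4,4,3,3,6,3,3,1] -> counters[2]=4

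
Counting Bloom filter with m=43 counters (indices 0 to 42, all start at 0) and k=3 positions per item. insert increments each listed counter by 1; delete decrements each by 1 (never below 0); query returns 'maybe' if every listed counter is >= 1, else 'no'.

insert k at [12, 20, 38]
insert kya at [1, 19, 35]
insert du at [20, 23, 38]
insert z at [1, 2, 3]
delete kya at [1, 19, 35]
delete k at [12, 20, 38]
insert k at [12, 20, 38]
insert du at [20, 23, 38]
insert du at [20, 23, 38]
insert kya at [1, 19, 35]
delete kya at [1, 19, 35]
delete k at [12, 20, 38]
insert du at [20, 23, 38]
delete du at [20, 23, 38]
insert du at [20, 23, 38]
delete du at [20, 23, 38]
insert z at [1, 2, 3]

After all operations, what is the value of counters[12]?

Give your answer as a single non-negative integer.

Answer: 0

Derivation:
Step 1: insert k at [12, 20, 38] -> counters=[0,0,0,0,0,0,0,0,0,0,0,0,1,0,0,0,0,0,0,0,1,0,0,0,0,0,0,0,0,0,0,0,0,0,0,0,0,0,1,0,0,0,0]
Step 2: insert kya at [1, 19, 35] -> counters=[0,1,0,0,0,0,0,0,0,0,0,0,1,0,0,0,0,0,0,1,1,0,0,0,0,0,0,0,0,0,0,0,0,0,0,1,0,0,1,0,0,0,0]
Step 3: insert du at [20, 23, 38] -> counters=[0,1,0,0,0,0,0,0,0,0,0,0,1,0,0,0,0,0,0,1,2,0,0,1,0,0,0,0,0,0,0,0,0,0,0,1,0,0,2,0,0,0,0]
Step 4: insert z at [1, 2, 3] -> counters=[0,2,1,1,0,0,0,0,0,0,0,0,1,0,0,0,0,0,0,1,2,0,0,1,0,0,0,0,0,0,0,0,0,0,0,1,0,0,2,0,0,0,0]
Step 5: delete kya at [1, 19, 35] -> counters=[0,1,1,1,0,0,0,0,0,0,0,0,1,0,0,0,0,0,0,0,2,0,0,1,0,0,0,0,0,0,0,0,0,0,0,0,0,0,2,0,0,0,0]
Step 6: delete k at [12, 20, 38] -> counters=[0,1,1,1,0,0,0,0,0,0,0,0,0,0,0,0,0,0,0,0,1,0,0,1,0,0,0,0,0,0,0,0,0,0,0,0,0,0,1,0,0,0,0]
Step 7: insert k at [12, 20, 38] -> counters=[0,1,1,1,0,0,0,0,0,0,0,0,1,0,0,0,0,0,0,0,2,0,0,1,0,0,0,0,0,0,0,0,0,0,0,0,0,0,2,0,0,0,0]
Step 8: insert du at [20, 23, 38] -> counters=[0,1,1,1,0,0,0,0,0,0,0,0,1,0,0,0,0,0,0,0,3,0,0,2,0,0,0,0,0,0,0,0,0,0,0,0,0,0,3,0,0,0,0]
Step 9: insert du at [20, 23, 38] -> counters=[0,1,1,1,0,0,0,0,0,0,0,0,1,0,0,0,0,0,0,0,4,0,0,3,0,0,0,0,0,0,0,0,0,0,0,0,0,0,4,0,0,0,0]
Step 10: insert kya at [1, 19, 35] -> counters=[0,2,1,1,0,0,0,0,0,0,0,0,1,0,0,0,0,0,0,1,4,0,0,3,0,0,0,0,0,0,0,0,0,0,0,1,0,0,4,0,0,0,0]
Step 11: delete kya at [1, 19, 35] -> counters=[0,1,1,1,0,0,0,0,0,0,0,0,1,0,0,0,0,0,0,0,4,0,0,3,0,0,0,0,0,0,0,0,0,0,0,0,0,0,4,0,0,0,0]
Step 12: delete k at [12, 20, 38] -> counters=[0,1,1,1,0,0,0,0,0,0,0,0,0,0,0,0,0,0,0,0,3,0,0,3,0,0,0,0,0,0,0,0,0,0,0,0,0,0,3,0,0,0,0]
Step 13: insert du at [20, 23, 38] -> counters=[0,1,1,1,0,0,0,0,0,0,0,0,0,0,0,0,0,0,0,0,4,0,0,4,0,0,0,0,0,0,0,0,0,0,0,0,0,0,4,0,0,0,0]
Step 14: delete du at [20, 23, 38] -> counters=[0,1,1,1,0,0,0,0,0,0,0,0,0,0,0,0,0,0,0,0,3,0,0,3,0,0,0,0,0,0,0,0,0,0,0,0,0,0,3,0,0,0,0]
Step 15: insert du at [20, 23, 38] -> counters=[0,1,1,1,0,0,0,0,0,0,0,0,0,0,0,0,0,0,0,0,4,0,0,4,0,0,0,0,0,0,0,0,0,0,0,0,0,0,4,0,0,0,0]
Step 16: delete du at [20, 23, 38] -> counters=[0,1,1,1,0,0,0,0,0,0,0,0,0,0,0,0,0,0,0,0,3,0,0,3,0,0,0,0,0,0,0,0,0,0,0,0,0,0,3,0,0,0,0]
Step 17: insert z at [1, 2, 3] -> counters=[0,2,2,2,0,0,0,0,0,0,0,0,0,0,0,0,0,0,0,0,3,0,0,3,0,0,0,0,0,0,0,0,0,0,0,0,0,0,3,0,0,0,0]
Final counters=[0,2,2,2,0,0,0,0,0,0,0,0,0,0,0,0,0,0,0,0,3,0,0,3,0,0,0,0,0,0,0,0,0,0,0,0,0,0,3,0,0,0,0] -> counters[12]=0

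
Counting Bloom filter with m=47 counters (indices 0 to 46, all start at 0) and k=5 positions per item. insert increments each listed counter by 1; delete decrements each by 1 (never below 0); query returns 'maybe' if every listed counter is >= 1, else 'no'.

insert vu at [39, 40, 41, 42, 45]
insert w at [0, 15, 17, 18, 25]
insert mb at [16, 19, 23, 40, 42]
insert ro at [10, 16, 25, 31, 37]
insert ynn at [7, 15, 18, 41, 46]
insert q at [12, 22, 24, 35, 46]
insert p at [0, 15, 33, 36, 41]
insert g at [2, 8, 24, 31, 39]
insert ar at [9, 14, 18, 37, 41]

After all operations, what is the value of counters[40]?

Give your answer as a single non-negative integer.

Answer: 2

Derivation:
Step 1: insert vu at [39, 40, 41, 42, 45] -> counters=[0,0,0,0,0,0,0,0,0,0,0,0,0,0,0,0,0,0,0,0,0,0,0,0,0,0,0,0,0,0,0,0,0,0,0,0,0,0,0,1,1,1,1,0,0,1,0]
Step 2: insert w at [0, 15, 17, 18, 25] -> counters=[1,0,0,0,0,0,0,0,0,0,0,0,0,0,0,1,0,1,1,0,0,0,0,0,0,1,0,0,0,0,0,0,0,0,0,0,0,0,0,1,1,1,1,0,0,1,0]
Step 3: insert mb at [16, 19, 23, 40, 42] -> counters=[1,0,0,0,0,0,0,0,0,0,0,0,0,0,0,1,1,1,1,1,0,0,0,1,0,1,0,0,0,0,0,0,0,0,0,0,0,0,0,1,2,1,2,0,0,1,0]
Step 4: insert ro at [10, 16, 25, 31, 37] -> counters=[1,0,0,0,0,0,0,0,0,0,1,0,0,0,0,1,2,1,1,1,0,0,0,1,0,2,0,0,0,0,0,1,0,0,0,0,0,1,0,1,2,1,2,0,0,1,0]
Step 5: insert ynn at [7, 15, 18, 41, 46] -> counters=[1,0,0,0,0,0,0,1,0,0,1,0,0,0,0,2,2,1,2,1,0,0,0,1,0,2,0,0,0,0,0,1,0,0,0,0,0,1,0,1,2,2,2,0,0,1,1]
Step 6: insert q at [12, 22, 24, 35, 46] -> counters=[1,0,0,0,0,0,0,1,0,0,1,0,1,0,0,2,2,1,2,1,0,0,1,1,1,2,0,0,0,0,0,1,0,0,0,1,0,1,0,1,2,2,2,0,0,1,2]
Step 7: insert p at [0, 15, 33, 36, 41] -> counters=[2,0,0,0,0,0,0,1,0,0,1,0,1,0,0,3,2,1,2,1,0,0,1,1,1,2,0,0,0,0,0,1,0,1,0,1,1,1,0,1,2,3,2,0,0,1,2]
Step 8: insert g at [2, 8, 24, 31, 39] -> counters=[2,0,1,0,0,0,0,1,1,0,1,0,1,0,0,3,2,1,2,1,0,0,1,1,2,2,0,0,0,0,0,2,0,1,0,1,1,1,0,2,2,3,2,0,0,1,2]
Step 9: insert ar at [9, 14, 18, 37, 41] -> counters=[2,0,1,0,0,0,0,1,1,1,1,0,1,0,1,3,2,1,3,1,0,0,1,1,2,2,0,0,0,0,0,2,0,1,0,1,1,2,0,2,2,4,2,0,0,1,2]
Final counters=[2,0,1,0,0,0,0,1,1,1,1,0,1,0,1,3,2,1,3,1,0,0,1,1,2,2,0,0,0,0,0,2,0,1,0,1,1,2,0,2,2,4,2,0,0,1,2] -> counters[40]=2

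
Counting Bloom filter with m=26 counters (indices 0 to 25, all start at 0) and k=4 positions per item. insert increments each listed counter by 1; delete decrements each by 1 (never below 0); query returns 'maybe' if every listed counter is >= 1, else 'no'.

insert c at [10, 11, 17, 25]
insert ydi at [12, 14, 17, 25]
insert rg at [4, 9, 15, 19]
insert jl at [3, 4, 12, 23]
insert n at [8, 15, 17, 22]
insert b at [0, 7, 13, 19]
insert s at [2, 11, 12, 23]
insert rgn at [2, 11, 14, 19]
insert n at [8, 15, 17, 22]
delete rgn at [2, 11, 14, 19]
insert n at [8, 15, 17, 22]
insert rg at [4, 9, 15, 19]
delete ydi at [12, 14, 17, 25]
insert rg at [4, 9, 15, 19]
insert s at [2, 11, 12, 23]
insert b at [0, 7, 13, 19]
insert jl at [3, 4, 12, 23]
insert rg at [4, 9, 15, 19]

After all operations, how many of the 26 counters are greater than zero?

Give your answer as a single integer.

Step 1: insert c at [10, 11, 17, 25] -> counters=[0,0,0,0,0,0,0,0,0,0,1,1,0,0,0,0,0,1,0,0,0,0,0,0,0,1]
Step 2: insert ydi at [12, 14, 17, 25] -> counters=[0,0,0,0,0,0,0,0,0,0,1,1,1,0,1,0,0,2,0,0,0,0,0,0,0,2]
Step 3: insert rg at [4, 9, 15, 19] -> counters=[0,0,0,0,1,0,0,0,0,1,1,1,1,0,1,1,0,2,0,1,0,0,0,0,0,2]
Step 4: insert jl at [3, 4, 12, 23] -> counters=[0,0,0,1,2,0,0,0,0,1,1,1,2,0,1,1,0,2,0,1,0,0,0,1,0,2]
Step 5: insert n at [8, 15, 17, 22] -> counters=[0,0,0,1,2,0,0,0,1,1,1,1,2,0,1,2,0,3,0,1,0,0,1,1,0,2]
Step 6: insert b at [0, 7, 13, 19] -> counters=[1,0,0,1,2,0,0,1,1,1,1,1,2,1,1,2,0,3,0,2,0,0,1,1,0,2]
Step 7: insert s at [2, 11, 12, 23] -> counters=[1,0,1,1,2,0,0,1,1,1,1,2,3,1,1,2,0,3,0,2,0,0,1,2,0,2]
Step 8: insert rgn at [2, 11, 14, 19] -> counters=[1,0,2,1,2,0,0,1,1,1,1,3,3,1,2,2,0,3,0,3,0,0,1,2,0,2]
Step 9: insert n at [8, 15, 17, 22] -> counters=[1,0,2,1,2,0,0,1,2,1,1,3,3,1,2,3,0,4,0,3,0,0,2,2,0,2]
Step 10: delete rgn at [2, 11, 14, 19] -> counters=[1,0,1,1,2,0,0,1,2,1,1,2,3,1,1,3,0,4,0,2,0,0,2,2,0,2]
Step 11: insert n at [8, 15, 17, 22] -> counters=[1,0,1,1,2,0,0,1,3,1,1,2,3,1,1,4,0,5,0,2,0,0,3,2,0,2]
Step 12: insert rg at [4, 9, 15, 19] -> counters=[1,0,1,1,3,0,0,1,3,2,1,2,3,1,1,5,0,5,0,3,0,0,3,2,0,2]
Step 13: delete ydi at [12, 14, 17, 25] -> counters=[1,0,1,1,3,0,0,1,3,2,1,2,2,1,0,5,0,4,0,3,0,0,3,2,0,1]
Step 14: insert rg at [4, 9, 15, 19] -> counters=[1,0,1,1,4,0,0,1,3,3,1,2,2,1,0,6,0,4,0,4,0,0,3,2,0,1]
Step 15: insert s at [2, 11, 12, 23] -> counters=[1,0,2,1,4,0,0,1,3,3,1,3,3,1,0,6,0,4,0,4,0,0,3,3,0,1]
Step 16: insert b at [0, 7, 13, 19] -> counters=[2,0,2,1,4,0,0,2,3,3,1,3,3,2,0,6,0,4,0,5,0,0,3,3,0,1]
Step 17: insert jl at [3, 4, 12, 23] -> counters=[2,0,2,2,5,0,0,2,3,3,1,3,4,2,0,6,0,4,0,5,0,0,3,4,0,1]
Step 18: insert rg at [4, 9, 15, 19] -> counters=[2,0,2,2,6,0,0,2,3,4,1,3,4,2,0,7,0,4,0,6,0,0,3,4,0,1]
Final counters=[2,0,2,2,6,0,0,2,3,4,1,3,4,2,0,7,0,4,0,6,0,0,3,4,0,1] -> 17 nonzero

Answer: 17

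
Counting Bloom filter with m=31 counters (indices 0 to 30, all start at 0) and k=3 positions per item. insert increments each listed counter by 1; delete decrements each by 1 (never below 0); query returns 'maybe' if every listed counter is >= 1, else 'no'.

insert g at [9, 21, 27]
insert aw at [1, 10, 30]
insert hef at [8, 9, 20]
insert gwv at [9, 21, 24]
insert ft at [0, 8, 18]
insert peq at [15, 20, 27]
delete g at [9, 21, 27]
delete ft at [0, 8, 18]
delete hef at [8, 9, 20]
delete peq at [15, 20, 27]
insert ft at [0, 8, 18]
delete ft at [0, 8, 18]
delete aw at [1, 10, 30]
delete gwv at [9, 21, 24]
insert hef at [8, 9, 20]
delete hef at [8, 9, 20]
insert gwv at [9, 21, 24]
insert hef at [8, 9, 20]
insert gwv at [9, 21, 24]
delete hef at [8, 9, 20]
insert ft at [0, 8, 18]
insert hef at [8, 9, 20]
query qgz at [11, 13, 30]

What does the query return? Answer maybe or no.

Step 1: insert g at [9, 21, 27] -> counters=[0,0,0,0,0,0,0,0,0,1,0,0,0,0,0,0,0,0,0,0,0,1,0,0,0,0,0,1,0,0,0]
Step 2: insert aw at [1, 10, 30] -> counters=[0,1,0,0,0,0,0,0,0,1,1,0,0,0,0,0,0,0,0,0,0,1,0,0,0,0,0,1,0,0,1]
Step 3: insert hef at [8, 9, 20] -> counters=[0,1,0,0,0,0,0,0,1,2,1,0,0,0,0,0,0,0,0,0,1,1,0,0,0,0,0,1,0,0,1]
Step 4: insert gwv at [9, 21, 24] -> counters=[0,1,0,0,0,0,0,0,1,3,1,0,0,0,0,0,0,0,0,0,1,2,0,0,1,0,0,1,0,0,1]
Step 5: insert ft at [0, 8, 18] -> counters=[1,1,0,0,0,0,0,0,2,3,1,0,0,0,0,0,0,0,1,0,1,2,0,0,1,0,0,1,0,0,1]
Step 6: insert peq at [15, 20, 27] -> counters=[1,1,0,0,0,0,0,0,2,3,1,0,0,0,0,1,0,0,1,0,2,2,0,0,1,0,0,2,0,0,1]
Step 7: delete g at [9, 21, 27] -> counters=[1,1,0,0,0,0,0,0,2,2,1,0,0,0,0,1,0,0,1,0,2,1,0,0,1,0,0,1,0,0,1]
Step 8: delete ft at [0, 8, 18] -> counters=[0,1,0,0,0,0,0,0,1,2,1,0,0,0,0,1,0,0,0,0,2,1,0,0,1,0,0,1,0,0,1]
Step 9: delete hef at [8, 9, 20] -> counters=[0,1,0,0,0,0,0,0,0,1,1,0,0,0,0,1,0,0,0,0,1,1,0,0,1,0,0,1,0,0,1]
Step 10: delete peq at [15, 20, 27] -> counters=[0,1,0,0,0,0,0,0,0,1,1,0,0,0,0,0,0,0,0,0,0,1,0,0,1,0,0,0,0,0,1]
Step 11: insert ft at [0, 8, 18] -> counters=[1,1,0,0,0,0,0,0,1,1,1,0,0,0,0,0,0,0,1,0,0,1,0,0,1,0,0,0,0,0,1]
Step 12: delete ft at [0, 8, 18] -> counters=[0,1,0,0,0,0,0,0,0,1,1,0,0,0,0,0,0,0,0,0,0,1,0,0,1,0,0,0,0,0,1]
Step 13: delete aw at [1, 10, 30] -> counters=[0,0,0,0,0,0,0,0,0,1,0,0,0,0,0,0,0,0,0,0,0,1,0,0,1,0,0,0,0,0,0]
Step 14: delete gwv at [9, 21, 24] -> counters=[0,0,0,0,0,0,0,0,0,0,0,0,0,0,0,0,0,0,0,0,0,0,0,0,0,0,0,0,0,0,0]
Step 15: insert hef at [8, 9, 20] -> counters=[0,0,0,0,0,0,0,0,1,1,0,0,0,0,0,0,0,0,0,0,1,0,0,0,0,0,0,0,0,0,0]
Step 16: delete hef at [8, 9, 20] -> counters=[0,0,0,0,0,0,0,0,0,0,0,0,0,0,0,0,0,0,0,0,0,0,0,0,0,0,0,0,0,0,0]
Step 17: insert gwv at [9, 21, 24] -> counters=[0,0,0,0,0,0,0,0,0,1,0,0,0,0,0,0,0,0,0,0,0,1,0,0,1,0,0,0,0,0,0]
Step 18: insert hef at [8, 9, 20] -> counters=[0,0,0,0,0,0,0,0,1,2,0,0,0,0,0,0,0,0,0,0,1,1,0,0,1,0,0,0,0,0,0]
Step 19: insert gwv at [9, 21, 24] -> counters=[0,0,0,0,0,0,0,0,1,3,0,0,0,0,0,0,0,0,0,0,1,2,0,0,2,0,0,0,0,0,0]
Step 20: delete hef at [8, 9, 20] -> counters=[0,0,0,0,0,0,0,0,0,2,0,0,0,0,0,0,0,0,0,0,0,2,0,0,2,0,0,0,0,0,0]
Step 21: insert ft at [0, 8, 18] -> counters=[1,0,0,0,0,0,0,0,1,2,0,0,0,0,0,0,0,0,1,0,0,2,0,0,2,0,0,0,0,0,0]
Step 22: insert hef at [8, 9, 20] -> counters=[1,0,0,0,0,0,0,0,2,3,0,0,0,0,0,0,0,0,1,0,1,2,0,0,2,0,0,0,0,0,0]
Query qgz: check counters[11]=0 counters[13]=0 counters[30]=0 -> no

Answer: no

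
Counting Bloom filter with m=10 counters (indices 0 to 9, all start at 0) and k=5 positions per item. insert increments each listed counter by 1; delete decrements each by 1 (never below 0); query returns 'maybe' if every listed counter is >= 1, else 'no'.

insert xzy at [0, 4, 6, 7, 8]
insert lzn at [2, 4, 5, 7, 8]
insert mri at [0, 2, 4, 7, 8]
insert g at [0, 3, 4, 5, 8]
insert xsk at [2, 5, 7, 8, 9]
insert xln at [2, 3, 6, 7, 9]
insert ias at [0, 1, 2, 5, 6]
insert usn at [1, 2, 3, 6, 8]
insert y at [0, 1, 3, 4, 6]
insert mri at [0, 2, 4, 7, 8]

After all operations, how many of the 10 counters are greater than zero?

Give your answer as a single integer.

Answer: 10

Derivation:
Step 1: insert xzy at [0, 4, 6, 7, 8] -> counters=[1,0,0,0,1,0,1,1,1,0]
Step 2: insert lzn at [2, 4, 5, 7, 8] -> counters=[1,0,1,0,2,1,1,2,2,0]
Step 3: insert mri at [0, 2, 4, 7, 8] -> counters=[2,0,2,0,3,1,1,3,3,0]
Step 4: insert g at [0, 3, 4, 5, 8] -> counters=[3,0,2,1,4,2,1,3,4,0]
Step 5: insert xsk at [2, 5, 7, 8, 9] -> counters=[3,0,3,1,4,3,1,4,5,1]
Step 6: insert xln at [2, 3, 6, 7, 9] -> counters=[3,0,4,2,4,3,2,5,5,2]
Step 7: insert ias at [0, 1, 2, 5, 6] -> counters=[4,1,5,2,4,4,3,5,5,2]
Step 8: insert usn at [1, 2, 3, 6, 8] -> counters=[4,2,6,3,4,4,4,5,6,2]
Step 9: insert y at [0, 1, 3, 4, 6] -> counters=[5,3,6,4,5,4,5,5,6,2]
Step 10: insert mri at [0, 2, 4, 7, 8] -> counters=[6,3,7,4,6,4,5,6,7,2]
Final counters=[6,3,7,4,6,4,5,6,7,2] -> 10 nonzero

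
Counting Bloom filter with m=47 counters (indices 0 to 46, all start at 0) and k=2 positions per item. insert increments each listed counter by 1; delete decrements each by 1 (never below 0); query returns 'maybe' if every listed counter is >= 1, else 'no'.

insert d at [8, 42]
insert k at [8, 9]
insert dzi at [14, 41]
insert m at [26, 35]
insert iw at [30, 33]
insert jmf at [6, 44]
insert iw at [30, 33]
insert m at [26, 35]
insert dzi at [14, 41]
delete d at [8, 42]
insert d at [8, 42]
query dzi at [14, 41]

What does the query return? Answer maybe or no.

Answer: maybe

Derivation:
Step 1: insert d at [8, 42] -> counters=[0,0,0,0,0,0,0,0,1,0,0,0,0,0,0,0,0,0,0,0,0,0,0,0,0,0,0,0,0,0,0,0,0,0,0,0,0,0,0,0,0,0,1,0,0,0,0]
Step 2: insert k at [8, 9] -> counters=[0,0,0,0,0,0,0,0,2,1,0,0,0,0,0,0,0,0,0,0,0,0,0,0,0,0,0,0,0,0,0,0,0,0,0,0,0,0,0,0,0,0,1,0,0,0,0]
Step 3: insert dzi at [14, 41] -> counters=[0,0,0,0,0,0,0,0,2,1,0,0,0,0,1,0,0,0,0,0,0,0,0,0,0,0,0,0,0,0,0,0,0,0,0,0,0,0,0,0,0,1,1,0,0,0,0]
Step 4: insert m at [26, 35] -> counters=[0,0,0,0,0,0,0,0,2,1,0,0,0,0,1,0,0,0,0,0,0,0,0,0,0,0,1,0,0,0,0,0,0,0,0,1,0,0,0,0,0,1,1,0,0,0,0]
Step 5: insert iw at [30, 33] -> counters=[0,0,0,0,0,0,0,0,2,1,0,0,0,0,1,0,0,0,0,0,0,0,0,0,0,0,1,0,0,0,1,0,0,1,0,1,0,0,0,0,0,1,1,0,0,0,0]
Step 6: insert jmf at [6, 44] -> counters=[0,0,0,0,0,0,1,0,2,1,0,0,0,0,1,0,0,0,0,0,0,0,0,0,0,0,1,0,0,0,1,0,0,1,0,1,0,0,0,0,0,1,1,0,1,0,0]
Step 7: insert iw at [30, 33] -> counters=[0,0,0,0,0,0,1,0,2,1,0,0,0,0,1,0,0,0,0,0,0,0,0,0,0,0,1,0,0,0,2,0,0,2,0,1,0,0,0,0,0,1,1,0,1,0,0]
Step 8: insert m at [26, 35] -> counters=[0,0,0,0,0,0,1,0,2,1,0,0,0,0,1,0,0,0,0,0,0,0,0,0,0,0,2,0,0,0,2,0,0,2,0,2,0,0,0,0,0,1,1,0,1,0,0]
Step 9: insert dzi at [14, 41] -> counters=[0,0,0,0,0,0,1,0,2,1,0,0,0,0,2,0,0,0,0,0,0,0,0,0,0,0,2,0,0,0,2,0,0,2,0,2,0,0,0,0,0,2,1,0,1,0,0]
Step 10: delete d at [8, 42] -> counters=[0,0,0,0,0,0,1,0,1,1,0,0,0,0,2,0,0,0,0,0,0,0,0,0,0,0,2,0,0,0,2,0,0,2,0,2,0,0,0,0,0,2,0,0,1,0,0]
Step 11: insert d at [8, 42] -> counters=[0,0,0,0,0,0,1,0,2,1,0,0,0,0,2,0,0,0,0,0,0,0,0,0,0,0,2,0,0,0,2,0,0,2,0,2,0,0,0,0,0,2,1,0,1,0,0]
Query dzi: check counters[14]=2 counters[41]=2 -> maybe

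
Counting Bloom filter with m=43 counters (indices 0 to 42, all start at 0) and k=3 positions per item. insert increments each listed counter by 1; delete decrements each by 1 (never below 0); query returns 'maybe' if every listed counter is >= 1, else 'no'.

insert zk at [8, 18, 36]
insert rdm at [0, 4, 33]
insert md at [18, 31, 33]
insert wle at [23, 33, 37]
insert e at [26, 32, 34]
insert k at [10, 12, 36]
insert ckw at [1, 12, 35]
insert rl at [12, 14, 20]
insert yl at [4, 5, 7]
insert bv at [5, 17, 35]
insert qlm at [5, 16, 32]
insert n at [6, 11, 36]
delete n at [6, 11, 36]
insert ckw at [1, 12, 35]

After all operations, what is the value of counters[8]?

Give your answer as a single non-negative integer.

Answer: 1

Derivation:
Step 1: insert zk at [8, 18, 36] -> counters=[0,0,0,0,0,0,0,0,1,0,0,0,0,0,0,0,0,0,1,0,0,0,0,0,0,0,0,0,0,0,0,0,0,0,0,0,1,0,0,0,0,0,0]
Step 2: insert rdm at [0, 4, 33] -> counters=[1,0,0,0,1,0,0,0,1,0,0,0,0,0,0,0,0,0,1,0,0,0,0,0,0,0,0,0,0,0,0,0,0,1,0,0,1,0,0,0,0,0,0]
Step 3: insert md at [18, 31, 33] -> counters=[1,0,0,0,1,0,0,0,1,0,0,0,0,0,0,0,0,0,2,0,0,0,0,0,0,0,0,0,0,0,0,1,0,2,0,0,1,0,0,0,0,0,0]
Step 4: insert wle at [23, 33, 37] -> counters=[1,0,0,0,1,0,0,0,1,0,0,0,0,0,0,0,0,0,2,0,0,0,0,1,0,0,0,0,0,0,0,1,0,3,0,0,1,1,0,0,0,0,0]
Step 5: insert e at [26, 32, 34] -> counters=[1,0,0,0,1,0,0,0,1,0,0,0,0,0,0,0,0,0,2,0,0,0,0,1,0,0,1,0,0,0,0,1,1,3,1,0,1,1,0,0,0,0,0]
Step 6: insert k at [10, 12, 36] -> counters=[1,0,0,0,1,0,0,0,1,0,1,0,1,0,0,0,0,0,2,0,0,0,0,1,0,0,1,0,0,0,0,1,1,3,1,0,2,1,0,0,0,0,0]
Step 7: insert ckw at [1, 12, 35] -> counters=[1,1,0,0,1,0,0,0,1,0,1,0,2,0,0,0,0,0,2,0,0,0,0,1,0,0,1,0,0,0,0,1,1,3,1,1,2,1,0,0,0,0,0]
Step 8: insert rl at [12, 14, 20] -> counters=[1,1,0,0,1,0,0,0,1,0,1,0,3,0,1,0,0,0,2,0,1,0,0,1,0,0,1,0,0,0,0,1,1,3,1,1,2,1,0,0,0,0,0]
Step 9: insert yl at [4, 5, 7] -> counters=[1,1,0,0,2,1,0,1,1,0,1,0,3,0,1,0,0,0,2,0,1,0,0,1,0,0,1,0,0,0,0,1,1,3,1,1,2,1,0,0,0,0,0]
Step 10: insert bv at [5, 17, 35] -> counters=[1,1,0,0,2,2,0,1,1,0,1,0,3,0,1,0,0,1,2,0,1,0,0,1,0,0,1,0,0,0,0,1,1,3,1,2,2,1,0,0,0,0,0]
Step 11: insert qlm at [5, 16, 32] -> counters=[1,1,0,0,2,3,0,1,1,0,1,0,3,0,1,0,1,1,2,0,1,0,0,1,0,0,1,0,0,0,0,1,2,3,1,2,2,1,0,0,0,0,0]
Step 12: insert n at [6, 11, 36] -> counters=[1,1,0,0,2,3,1,1,1,0,1,1,3,0,1,0,1,1,2,0,1,0,0,1,0,0,1,0,0,0,0,1,2,3,1,2,3,1,0,0,0,0,0]
Step 13: delete n at [6, 11, 36] -> counters=[1,1,0,0,2,3,0,1,1,0,1,0,3,0,1,0,1,1,2,0,1,0,0,1,0,0,1,0,0,0,0,1,2,3,1,2,2,1,0,0,0,0,0]
Step 14: insert ckw at [1, 12, 35] -> counters=[1,2,0,0,2,3,0,1,1,0,1,0,4,0,1,0,1,1,2,0,1,0,0,1,0,0,1,0,0,0,0,1,2,3,1,3,2,1,0,0,0,0,0]
Final counters=[1,2,0,0,2,3,0,1,1,0,1,0,4,0,1,0,1,1,2,0,1,0,0,1,0,0,1,0,0,0,0,1,2,3,1,3,2,1,0,0,0,0,0] -> counters[8]=1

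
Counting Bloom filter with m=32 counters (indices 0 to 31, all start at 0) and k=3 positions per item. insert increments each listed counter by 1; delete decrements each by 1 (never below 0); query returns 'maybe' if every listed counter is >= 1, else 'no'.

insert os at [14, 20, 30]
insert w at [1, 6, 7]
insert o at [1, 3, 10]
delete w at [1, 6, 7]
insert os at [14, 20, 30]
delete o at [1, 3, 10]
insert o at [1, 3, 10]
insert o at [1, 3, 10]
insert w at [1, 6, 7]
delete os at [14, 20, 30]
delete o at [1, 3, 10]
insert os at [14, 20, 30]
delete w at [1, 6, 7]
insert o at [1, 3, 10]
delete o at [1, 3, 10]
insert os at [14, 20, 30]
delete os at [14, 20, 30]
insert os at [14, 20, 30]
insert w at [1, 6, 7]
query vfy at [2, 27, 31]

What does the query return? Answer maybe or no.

Answer: no

Derivation:
Step 1: insert os at [14, 20, 30] -> counters=[0,0,0,0,0,0,0,0,0,0,0,0,0,0,1,0,0,0,0,0,1,0,0,0,0,0,0,0,0,0,1,0]
Step 2: insert w at [1, 6, 7] -> counters=[0,1,0,0,0,0,1,1,0,0,0,0,0,0,1,0,0,0,0,0,1,0,0,0,0,0,0,0,0,0,1,0]
Step 3: insert o at [1, 3, 10] -> counters=[0,2,0,1,0,0,1,1,0,0,1,0,0,0,1,0,0,0,0,0,1,0,0,0,0,0,0,0,0,0,1,0]
Step 4: delete w at [1, 6, 7] -> counters=[0,1,0,1,0,0,0,0,0,0,1,0,0,0,1,0,0,0,0,0,1,0,0,0,0,0,0,0,0,0,1,0]
Step 5: insert os at [14, 20, 30] -> counters=[0,1,0,1,0,0,0,0,0,0,1,0,0,0,2,0,0,0,0,0,2,0,0,0,0,0,0,0,0,0,2,0]
Step 6: delete o at [1, 3, 10] -> counters=[0,0,0,0,0,0,0,0,0,0,0,0,0,0,2,0,0,0,0,0,2,0,0,0,0,0,0,0,0,0,2,0]
Step 7: insert o at [1, 3, 10] -> counters=[0,1,0,1,0,0,0,0,0,0,1,0,0,0,2,0,0,0,0,0,2,0,0,0,0,0,0,0,0,0,2,0]
Step 8: insert o at [1, 3, 10] -> counters=[0,2,0,2,0,0,0,0,0,0,2,0,0,0,2,0,0,0,0,0,2,0,0,0,0,0,0,0,0,0,2,0]
Step 9: insert w at [1, 6, 7] -> counters=[0,3,0,2,0,0,1,1,0,0,2,0,0,0,2,0,0,0,0,0,2,0,0,0,0,0,0,0,0,0,2,0]
Step 10: delete os at [14, 20, 30] -> counters=[0,3,0,2,0,0,1,1,0,0,2,0,0,0,1,0,0,0,0,0,1,0,0,0,0,0,0,0,0,0,1,0]
Step 11: delete o at [1, 3, 10] -> counters=[0,2,0,1,0,0,1,1,0,0,1,0,0,0,1,0,0,0,0,0,1,0,0,0,0,0,0,0,0,0,1,0]
Step 12: insert os at [14, 20, 30] -> counters=[0,2,0,1,0,0,1,1,0,0,1,0,0,0,2,0,0,0,0,0,2,0,0,0,0,0,0,0,0,0,2,0]
Step 13: delete w at [1, 6, 7] -> counters=[0,1,0,1,0,0,0,0,0,0,1,0,0,0,2,0,0,0,0,0,2,0,0,0,0,0,0,0,0,0,2,0]
Step 14: insert o at [1, 3, 10] -> counters=[0,2,0,2,0,0,0,0,0,0,2,0,0,0,2,0,0,0,0,0,2,0,0,0,0,0,0,0,0,0,2,0]
Step 15: delete o at [1, 3, 10] -> counters=[0,1,0,1,0,0,0,0,0,0,1,0,0,0,2,0,0,0,0,0,2,0,0,0,0,0,0,0,0,0,2,0]
Step 16: insert os at [14, 20, 30] -> counters=[0,1,0,1,0,0,0,0,0,0,1,0,0,0,3,0,0,0,0,0,3,0,0,0,0,0,0,0,0,0,3,0]
Step 17: delete os at [14, 20, 30] -> counters=[0,1,0,1,0,0,0,0,0,0,1,0,0,0,2,0,0,0,0,0,2,0,0,0,0,0,0,0,0,0,2,0]
Step 18: insert os at [14, 20, 30] -> counters=[0,1,0,1,0,0,0,0,0,0,1,0,0,0,3,0,0,0,0,0,3,0,0,0,0,0,0,0,0,0,3,0]
Step 19: insert w at [1, 6, 7] -> counters=[0,2,0,1,0,0,1,1,0,0,1,0,0,0,3,0,0,0,0,0,3,0,0,0,0,0,0,0,0,0,3,0]
Query vfy: check counters[2]=0 counters[27]=0 counters[31]=0 -> no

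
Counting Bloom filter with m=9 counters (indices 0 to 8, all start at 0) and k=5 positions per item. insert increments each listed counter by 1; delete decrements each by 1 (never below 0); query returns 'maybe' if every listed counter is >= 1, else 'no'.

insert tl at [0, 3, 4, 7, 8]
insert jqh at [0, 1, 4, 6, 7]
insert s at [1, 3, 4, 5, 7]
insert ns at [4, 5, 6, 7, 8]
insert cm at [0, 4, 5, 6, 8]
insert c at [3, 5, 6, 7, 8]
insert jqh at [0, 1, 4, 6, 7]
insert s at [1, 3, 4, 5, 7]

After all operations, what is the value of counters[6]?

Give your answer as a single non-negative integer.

Step 1: insert tl at [0, 3, 4, 7, 8] -> counters=[1,0,0,1,1,0,0,1,1]
Step 2: insert jqh at [0, 1, 4, 6, 7] -> counters=[2,1,0,1,2,0,1,2,1]
Step 3: insert s at [1, 3, 4, 5, 7] -> counters=[2,2,0,2,3,1,1,3,1]
Step 4: insert ns at [4, 5, 6, 7, 8] -> counters=[2,2,0,2,4,2,2,4,2]
Step 5: insert cm at [0, 4, 5, 6, 8] -> counters=[3,2,0,2,5,3,3,4,3]
Step 6: insert c at [3, 5, 6, 7, 8] -> counters=[3,2,0,3,5,4,4,5,4]
Step 7: insert jqh at [0, 1, 4, 6, 7] -> counters=[4,3,0,3,6,4,5,6,4]
Step 8: insert s at [1, 3, 4, 5, 7] -> counters=[4,4,0,4,7,5,5,7,4]
Final counters=[4,4,0,4,7,5,5,7,4] -> counters[6]=5

Answer: 5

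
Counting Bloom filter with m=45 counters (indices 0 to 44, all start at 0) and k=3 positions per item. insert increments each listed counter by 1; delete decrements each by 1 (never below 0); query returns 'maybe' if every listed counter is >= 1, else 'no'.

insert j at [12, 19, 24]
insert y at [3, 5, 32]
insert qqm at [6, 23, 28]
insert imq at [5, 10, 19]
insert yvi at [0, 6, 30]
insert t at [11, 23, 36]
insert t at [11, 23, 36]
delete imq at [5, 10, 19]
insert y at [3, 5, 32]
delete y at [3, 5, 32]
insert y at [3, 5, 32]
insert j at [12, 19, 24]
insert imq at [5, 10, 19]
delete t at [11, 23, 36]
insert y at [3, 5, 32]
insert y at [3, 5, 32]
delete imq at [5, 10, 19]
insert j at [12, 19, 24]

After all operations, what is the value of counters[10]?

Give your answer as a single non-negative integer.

Answer: 0

Derivation:
Step 1: insert j at [12, 19, 24] -> counters=[0,0,0,0,0,0,0,0,0,0,0,0,1,0,0,0,0,0,0,1,0,0,0,0,1,0,0,0,0,0,0,0,0,0,0,0,0,0,0,0,0,0,0,0,0]
Step 2: insert y at [3, 5, 32] -> counters=[0,0,0,1,0,1,0,0,0,0,0,0,1,0,0,0,0,0,0,1,0,0,0,0,1,0,0,0,0,0,0,0,1,0,0,0,0,0,0,0,0,0,0,0,0]
Step 3: insert qqm at [6, 23, 28] -> counters=[0,0,0,1,0,1,1,0,0,0,0,0,1,0,0,0,0,0,0,1,0,0,0,1,1,0,0,0,1,0,0,0,1,0,0,0,0,0,0,0,0,0,0,0,0]
Step 4: insert imq at [5, 10, 19] -> counters=[0,0,0,1,0,2,1,0,0,0,1,0,1,0,0,0,0,0,0,2,0,0,0,1,1,0,0,0,1,0,0,0,1,0,0,0,0,0,0,0,0,0,0,0,0]
Step 5: insert yvi at [0, 6, 30] -> counters=[1,0,0,1,0,2,2,0,0,0,1,0,1,0,0,0,0,0,0,2,0,0,0,1,1,0,0,0,1,0,1,0,1,0,0,0,0,0,0,0,0,0,0,0,0]
Step 6: insert t at [11, 23, 36] -> counters=[1,0,0,1,0,2,2,0,0,0,1,1,1,0,0,0,0,0,0,2,0,0,0,2,1,0,0,0,1,0,1,0,1,0,0,0,1,0,0,0,0,0,0,0,0]
Step 7: insert t at [11, 23, 36] -> counters=[1,0,0,1,0,2,2,0,0,0,1,2,1,0,0,0,0,0,0,2,0,0,0,3,1,0,0,0,1,0,1,0,1,0,0,0,2,0,0,0,0,0,0,0,0]
Step 8: delete imq at [5, 10, 19] -> counters=[1,0,0,1,0,1,2,0,0,0,0,2,1,0,0,0,0,0,0,1,0,0,0,3,1,0,0,0,1,0,1,0,1,0,0,0,2,0,0,0,0,0,0,0,0]
Step 9: insert y at [3, 5, 32] -> counters=[1,0,0,2,0,2,2,0,0,0,0,2,1,0,0,0,0,0,0,1,0,0,0,3,1,0,0,0,1,0,1,0,2,0,0,0,2,0,0,0,0,0,0,0,0]
Step 10: delete y at [3, 5, 32] -> counters=[1,0,0,1,0,1,2,0,0,0,0,2,1,0,0,0,0,0,0,1,0,0,0,3,1,0,0,0,1,0,1,0,1,0,0,0,2,0,0,0,0,0,0,0,0]
Step 11: insert y at [3, 5, 32] -> counters=[1,0,0,2,0,2,2,0,0,0,0,2,1,0,0,0,0,0,0,1,0,0,0,3,1,0,0,0,1,0,1,0,2,0,0,0,2,0,0,0,0,0,0,0,0]
Step 12: insert j at [12, 19, 24] -> counters=[1,0,0,2,0,2,2,0,0,0,0,2,2,0,0,0,0,0,0,2,0,0,0,3,2,0,0,0,1,0,1,0,2,0,0,0,2,0,0,0,0,0,0,0,0]
Step 13: insert imq at [5, 10, 19] -> counters=[1,0,0,2,0,3,2,0,0,0,1,2,2,0,0,0,0,0,0,3,0,0,0,3,2,0,0,0,1,0,1,0,2,0,0,0,2,0,0,0,0,0,0,0,0]
Step 14: delete t at [11, 23, 36] -> counters=[1,0,0,2,0,3,2,0,0,0,1,1,2,0,0,0,0,0,0,3,0,0,0,2,2,0,0,0,1,0,1,0,2,0,0,0,1,0,0,0,0,0,0,0,0]
Step 15: insert y at [3, 5, 32] -> counters=[1,0,0,3,0,4,2,0,0,0,1,1,2,0,0,0,0,0,0,3,0,0,0,2,2,0,0,0,1,0,1,0,3,0,0,0,1,0,0,0,0,0,0,0,0]
Step 16: insert y at [3, 5, 32] -> counters=[1,0,0,4,0,5,2,0,0,0,1,1,2,0,0,0,0,0,0,3,0,0,0,2,2,0,0,0,1,0,1,0,4,0,0,0,1,0,0,0,0,0,0,0,0]
Step 17: delete imq at [5, 10, 19] -> counters=[1,0,0,4,0,4,2,0,0,0,0,1,2,0,0,0,0,0,0,2,0,0,0,2,2,0,0,0,1,0,1,0,4,0,0,0,1,0,0,0,0,0,0,0,0]
Step 18: insert j at [12, 19, 24] -> counters=[1,0,0,4,0,4,2,0,0,0,0,1,3,0,0,0,0,0,0,3,0,0,0,2,3,0,0,0,1,0,1,0,4,0,0,0,1,0,0,0,0,0,0,0,0]
Final counters=[1,0,0,4,0,4,2,0,0,0,0,1,3,0,0,0,0,0,0,3,0,0,0,2,3,0,0,0,1,0,1,0,4,0,0,0,1,0,0,0,0,0,0,0,0] -> counters[10]=0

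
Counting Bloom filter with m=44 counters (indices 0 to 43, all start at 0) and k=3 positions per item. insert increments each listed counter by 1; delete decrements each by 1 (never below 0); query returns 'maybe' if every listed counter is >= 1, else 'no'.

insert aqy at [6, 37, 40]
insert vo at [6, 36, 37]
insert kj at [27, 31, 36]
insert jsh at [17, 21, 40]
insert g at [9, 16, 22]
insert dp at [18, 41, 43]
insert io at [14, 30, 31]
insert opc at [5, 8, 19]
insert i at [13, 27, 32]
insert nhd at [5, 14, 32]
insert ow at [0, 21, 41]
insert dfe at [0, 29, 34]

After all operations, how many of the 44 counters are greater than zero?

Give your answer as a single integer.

Step 1: insert aqy at [6, 37, 40] -> counters=[0,0,0,0,0,0,1,0,0,0,0,0,0,0,0,0,0,0,0,0,0,0,0,0,0,0,0,0,0,0,0,0,0,0,0,0,0,1,0,0,1,0,0,0]
Step 2: insert vo at [6, 36, 37] -> counters=[0,0,0,0,0,0,2,0,0,0,0,0,0,0,0,0,0,0,0,0,0,0,0,0,0,0,0,0,0,0,0,0,0,0,0,0,1,2,0,0,1,0,0,0]
Step 3: insert kj at [27, 31, 36] -> counters=[0,0,0,0,0,0,2,0,0,0,0,0,0,0,0,0,0,0,0,0,0,0,0,0,0,0,0,1,0,0,0,1,0,0,0,0,2,2,0,0,1,0,0,0]
Step 4: insert jsh at [17, 21, 40] -> counters=[0,0,0,0,0,0,2,0,0,0,0,0,0,0,0,0,0,1,0,0,0,1,0,0,0,0,0,1,0,0,0,1,0,0,0,0,2,2,0,0,2,0,0,0]
Step 5: insert g at [9, 16, 22] -> counters=[0,0,0,0,0,0,2,0,0,1,0,0,0,0,0,0,1,1,0,0,0,1,1,0,0,0,0,1,0,0,0,1,0,0,0,0,2,2,0,0,2,0,0,0]
Step 6: insert dp at [18, 41, 43] -> counters=[0,0,0,0,0,0,2,0,0,1,0,0,0,0,0,0,1,1,1,0,0,1,1,0,0,0,0,1,0,0,0,1,0,0,0,0,2,2,0,0,2,1,0,1]
Step 7: insert io at [14, 30, 31] -> counters=[0,0,0,0,0,0,2,0,0,1,0,0,0,0,1,0,1,1,1,0,0,1,1,0,0,0,0,1,0,0,1,2,0,0,0,0,2,2,0,0,2,1,0,1]
Step 8: insert opc at [5, 8, 19] -> counters=[0,0,0,0,0,1,2,0,1,1,0,0,0,0,1,0,1,1,1,1,0,1,1,0,0,0,0,1,0,0,1,2,0,0,0,0,2,2,0,0,2,1,0,1]
Step 9: insert i at [13, 27, 32] -> counters=[0,0,0,0,0,1,2,0,1,1,0,0,0,1,1,0,1,1,1,1,0,1,1,0,0,0,0,2,0,0,1,2,1,0,0,0,2,2,0,0,2,1,0,1]
Step 10: insert nhd at [5, 14, 32] -> counters=[0,0,0,0,0,2,2,0,1,1,0,0,0,1,2,0,1,1,1,1,0,1,1,0,0,0,0,2,0,0,1,2,2,0,0,0,2,2,0,0,2,1,0,1]
Step 11: insert ow at [0, 21, 41] -> counters=[1,0,0,0,0,2,2,0,1,1,0,0,0,1,2,0,1,1,1,1,0,2,1,0,0,0,0,2,0,0,1,2,2,0,0,0,2,2,0,0,2,2,0,1]
Step 12: insert dfe at [0, 29, 34] -> counters=[2,0,0,0,0,2,2,0,1,1,0,0,0,1,2,0,1,1,1,1,0,2,1,0,0,0,0,2,0,1,1,2,2,0,1,0,2,2,0,0,2,2,0,1]
Final counters=[2,0,0,0,0,2,2,0,1,1,0,0,0,1,2,0,1,1,1,1,0,2,1,0,0,0,0,2,0,1,1,2,2,0,1,0,2,2,0,0,2,2,0,1] -> 24 nonzero

Answer: 24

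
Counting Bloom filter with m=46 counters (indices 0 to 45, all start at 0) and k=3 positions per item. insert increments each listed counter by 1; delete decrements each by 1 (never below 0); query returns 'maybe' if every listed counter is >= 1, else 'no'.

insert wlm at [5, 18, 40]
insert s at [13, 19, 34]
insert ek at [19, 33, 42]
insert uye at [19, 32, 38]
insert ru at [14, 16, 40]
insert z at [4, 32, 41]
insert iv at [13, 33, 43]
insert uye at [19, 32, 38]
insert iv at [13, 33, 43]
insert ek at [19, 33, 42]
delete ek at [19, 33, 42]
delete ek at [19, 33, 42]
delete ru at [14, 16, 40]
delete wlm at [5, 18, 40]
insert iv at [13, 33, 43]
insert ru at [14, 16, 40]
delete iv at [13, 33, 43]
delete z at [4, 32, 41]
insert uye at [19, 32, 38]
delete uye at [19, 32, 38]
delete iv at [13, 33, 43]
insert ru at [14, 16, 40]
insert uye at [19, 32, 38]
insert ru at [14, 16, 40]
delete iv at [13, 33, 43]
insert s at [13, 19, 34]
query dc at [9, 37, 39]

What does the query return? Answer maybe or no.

Step 1: insert wlm at [5, 18, 40] -> counters=[0,0,0,0,0,1,0,0,0,0,0,0,0,0,0,0,0,0,1,0,0,0,0,0,0,0,0,0,0,0,0,0,0,0,0,0,0,0,0,0,1,0,0,0,0,0]
Step 2: insert s at [13, 19, 34] -> counters=[0,0,0,0,0,1,0,0,0,0,0,0,0,1,0,0,0,0,1,1,0,0,0,0,0,0,0,0,0,0,0,0,0,0,1,0,0,0,0,0,1,0,0,0,0,0]
Step 3: insert ek at [19, 33, 42] -> counters=[0,0,0,0,0,1,0,0,0,0,0,0,0,1,0,0,0,0,1,2,0,0,0,0,0,0,0,0,0,0,0,0,0,1,1,0,0,0,0,0,1,0,1,0,0,0]
Step 4: insert uye at [19, 32, 38] -> counters=[0,0,0,0,0,1,0,0,0,0,0,0,0,1,0,0,0,0,1,3,0,0,0,0,0,0,0,0,0,0,0,0,1,1,1,0,0,0,1,0,1,0,1,0,0,0]
Step 5: insert ru at [14, 16, 40] -> counters=[0,0,0,0,0,1,0,0,0,0,0,0,0,1,1,0,1,0,1,3,0,0,0,0,0,0,0,0,0,0,0,0,1,1,1,0,0,0,1,0,2,0,1,0,0,0]
Step 6: insert z at [4, 32, 41] -> counters=[0,0,0,0,1,1,0,0,0,0,0,0,0,1,1,0,1,0,1,3,0,0,0,0,0,0,0,0,0,0,0,0,2,1,1,0,0,0,1,0,2,1,1,0,0,0]
Step 7: insert iv at [13, 33, 43] -> counters=[0,0,0,0,1,1,0,0,0,0,0,0,0,2,1,0,1,0,1,3,0,0,0,0,0,0,0,0,0,0,0,0,2,2,1,0,0,0,1,0,2,1,1,1,0,0]
Step 8: insert uye at [19, 32, 38] -> counters=[0,0,0,0,1,1,0,0,0,0,0,0,0,2,1,0,1,0,1,4,0,0,0,0,0,0,0,0,0,0,0,0,3,2,1,0,0,0,2,0,2,1,1,1,0,0]
Step 9: insert iv at [13, 33, 43] -> counters=[0,0,0,0,1,1,0,0,0,0,0,0,0,3,1,0,1,0,1,4,0,0,0,0,0,0,0,0,0,0,0,0,3,3,1,0,0,0,2,0,2,1,1,2,0,0]
Step 10: insert ek at [19, 33, 42] -> counters=[0,0,0,0,1,1,0,0,0,0,0,0,0,3,1,0,1,0,1,5,0,0,0,0,0,0,0,0,0,0,0,0,3,4,1,0,0,0,2,0,2,1,2,2,0,0]
Step 11: delete ek at [19, 33, 42] -> counters=[0,0,0,0,1,1,0,0,0,0,0,0,0,3,1,0,1,0,1,4,0,0,0,0,0,0,0,0,0,0,0,0,3,3,1,0,0,0,2,0,2,1,1,2,0,0]
Step 12: delete ek at [19, 33, 42] -> counters=[0,0,0,0,1,1,0,0,0,0,0,0,0,3,1,0,1,0,1,3,0,0,0,0,0,0,0,0,0,0,0,0,3,2,1,0,0,0,2,0,2,1,0,2,0,0]
Step 13: delete ru at [14, 16, 40] -> counters=[0,0,0,0,1,1,0,0,0,0,0,0,0,3,0,0,0,0,1,3,0,0,0,0,0,0,0,0,0,0,0,0,3,2,1,0,0,0,2,0,1,1,0,2,0,0]
Step 14: delete wlm at [5, 18, 40] -> counters=[0,0,0,0,1,0,0,0,0,0,0,0,0,3,0,0,0,0,0,3,0,0,0,0,0,0,0,0,0,0,0,0,3,2,1,0,0,0,2,0,0,1,0,2,0,0]
Step 15: insert iv at [13, 33, 43] -> counters=[0,0,0,0,1,0,0,0,0,0,0,0,0,4,0,0,0,0,0,3,0,0,0,0,0,0,0,0,0,0,0,0,3,3,1,0,0,0,2,0,0,1,0,3,0,0]
Step 16: insert ru at [14, 16, 40] -> counters=[0,0,0,0,1,0,0,0,0,0,0,0,0,4,1,0,1,0,0,3,0,0,0,0,0,0,0,0,0,0,0,0,3,3,1,0,0,0,2,0,1,1,0,3,0,0]
Step 17: delete iv at [13, 33, 43] -> counters=[0,0,0,0,1,0,0,0,0,0,0,0,0,3,1,0,1,0,0,3,0,0,0,0,0,0,0,0,0,0,0,0,3,2,1,0,0,0,2,0,1,1,0,2,0,0]
Step 18: delete z at [4, 32, 41] -> counters=[0,0,0,0,0,0,0,0,0,0,0,0,0,3,1,0,1,0,0,3,0,0,0,0,0,0,0,0,0,0,0,0,2,2,1,0,0,0,2,0,1,0,0,2,0,0]
Step 19: insert uye at [19, 32, 38] -> counters=[0,0,0,0,0,0,0,0,0,0,0,0,0,3,1,0,1,0,0,4,0,0,0,0,0,0,0,0,0,0,0,0,3,2,1,0,0,0,3,0,1,0,0,2,0,0]
Step 20: delete uye at [19, 32, 38] -> counters=[0,0,0,0,0,0,0,0,0,0,0,0,0,3,1,0,1,0,0,3,0,0,0,0,0,0,0,0,0,0,0,0,2,2,1,0,0,0,2,0,1,0,0,2,0,0]
Step 21: delete iv at [13, 33, 43] -> counters=[0,0,0,0,0,0,0,0,0,0,0,0,0,2,1,0,1,0,0,3,0,0,0,0,0,0,0,0,0,0,0,0,2,1,1,0,0,0,2,0,1,0,0,1,0,0]
Step 22: insert ru at [14, 16, 40] -> counters=[0,0,0,0,0,0,0,0,0,0,0,0,0,2,2,0,2,0,0,3,0,0,0,0,0,0,0,0,0,0,0,0,2,1,1,0,0,0,2,0,2,0,0,1,0,0]
Step 23: insert uye at [19, 32, 38] -> counters=[0,0,0,0,0,0,0,0,0,0,0,0,0,2,2,0,2,0,0,4,0,0,0,0,0,0,0,0,0,0,0,0,3,1,1,0,0,0,3,0,2,0,0,1,0,0]
Step 24: insert ru at [14, 16, 40] -> counters=[0,0,0,0,0,0,0,0,0,0,0,0,0,2,3,0,3,0,0,4,0,0,0,0,0,0,0,0,0,0,0,0,3,1,1,0,0,0,3,0,3,0,0,1,0,0]
Step 25: delete iv at [13, 33, 43] -> counters=[0,0,0,0,0,0,0,0,0,0,0,0,0,1,3,0,3,0,0,4,0,0,0,0,0,0,0,0,0,0,0,0,3,0,1,0,0,0,3,0,3,0,0,0,0,0]
Step 26: insert s at [13, 19, 34] -> counters=[0,0,0,0,0,0,0,0,0,0,0,0,0,2,3,0,3,0,0,5,0,0,0,0,0,0,0,0,0,0,0,0,3,0,2,0,0,0,3,0,3,0,0,0,0,0]
Query dc: check counters[9]=0 counters[37]=0 counters[39]=0 -> no

Answer: no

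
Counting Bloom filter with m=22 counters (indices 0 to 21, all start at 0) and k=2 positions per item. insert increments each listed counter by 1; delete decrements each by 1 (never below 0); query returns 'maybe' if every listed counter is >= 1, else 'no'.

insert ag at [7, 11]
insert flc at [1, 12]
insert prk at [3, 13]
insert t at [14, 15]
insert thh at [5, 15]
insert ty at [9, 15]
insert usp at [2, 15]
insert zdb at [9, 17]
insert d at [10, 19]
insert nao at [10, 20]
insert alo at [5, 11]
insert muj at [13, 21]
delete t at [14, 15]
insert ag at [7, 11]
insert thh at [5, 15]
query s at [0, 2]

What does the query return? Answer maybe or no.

Answer: no

Derivation:
Step 1: insert ag at [7, 11] -> counters=[0,0,0,0,0,0,0,1,0,0,0,1,0,0,0,0,0,0,0,0,0,0]
Step 2: insert flc at [1, 12] -> counters=[0,1,0,0,0,0,0,1,0,0,0,1,1,0,0,0,0,0,0,0,0,0]
Step 3: insert prk at [3, 13] -> counters=[0,1,0,1,0,0,0,1,0,0,0,1,1,1,0,0,0,0,0,0,0,0]
Step 4: insert t at [14, 15] -> counters=[0,1,0,1,0,0,0,1,0,0,0,1,1,1,1,1,0,0,0,0,0,0]
Step 5: insert thh at [5, 15] -> counters=[0,1,0,1,0,1,0,1,0,0,0,1,1,1,1,2,0,0,0,0,0,0]
Step 6: insert ty at [9, 15] -> counters=[0,1,0,1,0,1,0,1,0,1,0,1,1,1,1,3,0,0,0,0,0,0]
Step 7: insert usp at [2, 15] -> counters=[0,1,1,1,0,1,0,1,0,1,0,1,1,1,1,4,0,0,0,0,0,0]
Step 8: insert zdb at [9, 17] -> counters=[0,1,1,1,0,1,0,1,0,2,0,1,1,1,1,4,0,1,0,0,0,0]
Step 9: insert d at [10, 19] -> counters=[0,1,1,1,0,1,0,1,0,2,1,1,1,1,1,4,0,1,0,1,0,0]
Step 10: insert nao at [10, 20] -> counters=[0,1,1,1,0,1,0,1,0,2,2,1,1,1,1,4,0,1,0,1,1,0]
Step 11: insert alo at [5, 11] -> counters=[0,1,1,1,0,2,0,1,0,2,2,2,1,1,1,4,0,1,0,1,1,0]
Step 12: insert muj at [13, 21] -> counters=[0,1,1,1,0,2,0,1,0,2,2,2,1,2,1,4,0,1,0,1,1,1]
Step 13: delete t at [14, 15] -> counters=[0,1,1,1,0,2,0,1,0,2,2,2,1,2,0,3,0,1,0,1,1,1]
Step 14: insert ag at [7, 11] -> counters=[0,1,1,1,0,2,0,2,0,2,2,3,1,2,0,3,0,1,0,1,1,1]
Step 15: insert thh at [5, 15] -> counters=[0,1,1,1,0,3,0,2,0,2,2,3,1,2,0,4,0,1,0,1,1,1]
Query s: check counters[0]=0 counters[2]=1 -> no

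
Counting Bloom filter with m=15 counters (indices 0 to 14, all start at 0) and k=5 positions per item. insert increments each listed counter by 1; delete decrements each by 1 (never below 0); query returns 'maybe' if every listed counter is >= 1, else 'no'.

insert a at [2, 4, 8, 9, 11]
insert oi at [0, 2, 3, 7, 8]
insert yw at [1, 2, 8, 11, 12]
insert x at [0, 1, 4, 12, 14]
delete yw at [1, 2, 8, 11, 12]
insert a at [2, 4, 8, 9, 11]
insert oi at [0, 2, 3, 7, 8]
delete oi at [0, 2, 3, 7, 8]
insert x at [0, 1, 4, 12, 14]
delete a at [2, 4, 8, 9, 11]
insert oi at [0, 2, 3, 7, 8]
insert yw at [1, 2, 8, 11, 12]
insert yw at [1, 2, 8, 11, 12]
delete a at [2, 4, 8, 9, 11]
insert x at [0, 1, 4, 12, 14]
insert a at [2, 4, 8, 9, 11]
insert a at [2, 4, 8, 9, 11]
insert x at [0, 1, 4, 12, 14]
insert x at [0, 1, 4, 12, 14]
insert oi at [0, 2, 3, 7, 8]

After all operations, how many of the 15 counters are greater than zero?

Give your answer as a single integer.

Step 1: insert a at [2, 4, 8, 9, 11] -> counters=[0,0,1,0,1,0,0,0,1,1,0,1,0,0,0]
Step 2: insert oi at [0, 2, 3, 7, 8] -> counters=[1,0,2,1,1,0,0,1,2,1,0,1,0,0,0]
Step 3: insert yw at [1, 2, 8, 11, 12] -> counters=[1,1,3,1,1,0,0,1,3,1,0,2,1,0,0]
Step 4: insert x at [0, 1, 4, 12, 14] -> counters=[2,2,3,1,2,0,0,1,3,1,0,2,2,0,1]
Step 5: delete yw at [1, 2, 8, 11, 12] -> counters=[2,1,2,1,2,0,0,1,2,1,0,1,1,0,1]
Step 6: insert a at [2, 4, 8, 9, 11] -> counters=[2,1,3,1,3,0,0,1,3,2,0,2,1,0,1]
Step 7: insert oi at [0, 2, 3, 7, 8] -> counters=[3,1,4,2,3,0,0,2,4,2,0,2,1,0,1]
Step 8: delete oi at [0, 2, 3, 7, 8] -> counters=[2,1,3,1,3,0,0,1,3,2,0,2,1,0,1]
Step 9: insert x at [0, 1, 4, 12, 14] -> counters=[3,2,3,1,4,0,0,1,3,2,0,2,2,0,2]
Step 10: delete a at [2, 4, 8, 9, 11] -> counters=[3,2,2,1,3,0,0,1,2,1,0,1,2,0,2]
Step 11: insert oi at [0, 2, 3, 7, 8] -> counters=[4,2,3,2,3,0,0,2,3,1,0,1,2,0,2]
Step 12: insert yw at [1, 2, 8, 11, 12] -> counters=[4,3,4,2,3,0,0,2,4,1,0,2,3,0,2]
Step 13: insert yw at [1, 2, 8, 11, 12] -> counters=[4,4,5,2,3,0,0,2,5,1,0,3,4,0,2]
Step 14: delete a at [2, 4, 8, 9, 11] -> counters=[4,4,4,2,2,0,0,2,4,0,0,2,4,0,2]
Step 15: insert x at [0, 1, 4, 12, 14] -> counters=[5,5,4,2,3,0,0,2,4,0,0,2,5,0,3]
Step 16: insert a at [2, 4, 8, 9, 11] -> counters=[5,5,5,2,4,0,0,2,5,1,0,3,5,0,3]
Step 17: insert a at [2, 4, 8, 9, 11] -> counters=[5,5,6,2,5,0,0,2,6,2,0,4,5,0,3]
Step 18: insert x at [0, 1, 4, 12, 14] -> counters=[6,6,6,2,6,0,0,2,6,2,0,4,6,0,4]
Step 19: insert x at [0, 1, 4, 12, 14] -> counters=[7,7,6,2,7,0,0,2,6,2,0,4,7,0,5]
Step 20: insert oi at [0, 2, 3, 7, 8] -> counters=[8,7,7,3,7,0,0,3,7,2,0,4,7,0,5]
Final counters=[8,7,7,3,7,0,0,3,7,2,0,4,7,0,5] -> 11 nonzero

Answer: 11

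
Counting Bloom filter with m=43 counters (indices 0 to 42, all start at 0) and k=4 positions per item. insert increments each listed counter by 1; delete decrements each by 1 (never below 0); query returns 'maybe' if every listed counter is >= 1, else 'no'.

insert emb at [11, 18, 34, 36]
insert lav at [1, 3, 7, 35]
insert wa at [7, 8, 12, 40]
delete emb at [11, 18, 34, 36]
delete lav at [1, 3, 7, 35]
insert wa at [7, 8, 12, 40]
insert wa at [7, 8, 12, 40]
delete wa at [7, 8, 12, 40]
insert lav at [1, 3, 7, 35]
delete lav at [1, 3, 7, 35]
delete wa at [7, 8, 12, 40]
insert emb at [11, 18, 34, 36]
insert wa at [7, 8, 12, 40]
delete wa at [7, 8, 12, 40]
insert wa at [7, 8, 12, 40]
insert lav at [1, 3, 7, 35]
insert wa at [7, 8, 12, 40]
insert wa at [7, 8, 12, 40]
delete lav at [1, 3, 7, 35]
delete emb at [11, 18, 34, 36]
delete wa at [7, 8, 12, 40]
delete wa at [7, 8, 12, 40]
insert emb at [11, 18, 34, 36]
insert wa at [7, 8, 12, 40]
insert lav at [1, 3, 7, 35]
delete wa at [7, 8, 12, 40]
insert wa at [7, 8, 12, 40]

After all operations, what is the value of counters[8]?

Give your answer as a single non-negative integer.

Answer: 3

Derivation:
Step 1: insert emb at [11, 18, 34, 36] -> counters=[0,0,0,0,0,0,0,0,0,0,0,1,0,0,0,0,0,0,1,0,0,0,0,0,0,0,0,0,0,0,0,0,0,0,1,0,1,0,0,0,0,0,0]
Step 2: insert lav at [1, 3, 7, 35] -> counters=[0,1,0,1,0,0,0,1,0,0,0,1,0,0,0,0,0,0,1,0,0,0,0,0,0,0,0,0,0,0,0,0,0,0,1,1,1,0,0,0,0,0,0]
Step 3: insert wa at [7, 8, 12, 40] -> counters=[0,1,0,1,0,0,0,2,1,0,0,1,1,0,0,0,0,0,1,0,0,0,0,0,0,0,0,0,0,0,0,0,0,0,1,1,1,0,0,0,1,0,0]
Step 4: delete emb at [11, 18, 34, 36] -> counters=[0,1,0,1,0,0,0,2,1,0,0,0,1,0,0,0,0,0,0,0,0,0,0,0,0,0,0,0,0,0,0,0,0,0,0,1,0,0,0,0,1,0,0]
Step 5: delete lav at [1, 3, 7, 35] -> counters=[0,0,0,0,0,0,0,1,1,0,0,0,1,0,0,0,0,0,0,0,0,0,0,0,0,0,0,0,0,0,0,0,0,0,0,0,0,0,0,0,1,0,0]
Step 6: insert wa at [7, 8, 12, 40] -> counters=[0,0,0,0,0,0,0,2,2,0,0,0,2,0,0,0,0,0,0,0,0,0,0,0,0,0,0,0,0,0,0,0,0,0,0,0,0,0,0,0,2,0,0]
Step 7: insert wa at [7, 8, 12, 40] -> counters=[0,0,0,0,0,0,0,3,3,0,0,0,3,0,0,0,0,0,0,0,0,0,0,0,0,0,0,0,0,0,0,0,0,0,0,0,0,0,0,0,3,0,0]
Step 8: delete wa at [7, 8, 12, 40] -> counters=[0,0,0,0,0,0,0,2,2,0,0,0,2,0,0,0,0,0,0,0,0,0,0,0,0,0,0,0,0,0,0,0,0,0,0,0,0,0,0,0,2,0,0]
Step 9: insert lav at [1, 3, 7, 35] -> counters=[0,1,0,1,0,0,0,3,2,0,0,0,2,0,0,0,0,0,0,0,0,0,0,0,0,0,0,0,0,0,0,0,0,0,0,1,0,0,0,0,2,0,0]
Step 10: delete lav at [1, 3, 7, 35] -> counters=[0,0,0,0,0,0,0,2,2,0,0,0,2,0,0,0,0,0,0,0,0,0,0,0,0,0,0,0,0,0,0,0,0,0,0,0,0,0,0,0,2,0,0]
Step 11: delete wa at [7, 8, 12, 40] -> counters=[0,0,0,0,0,0,0,1,1,0,0,0,1,0,0,0,0,0,0,0,0,0,0,0,0,0,0,0,0,0,0,0,0,0,0,0,0,0,0,0,1,0,0]
Step 12: insert emb at [11, 18, 34, 36] -> counters=[0,0,0,0,0,0,0,1,1,0,0,1,1,0,0,0,0,0,1,0,0,0,0,0,0,0,0,0,0,0,0,0,0,0,1,0,1,0,0,0,1,0,0]
Step 13: insert wa at [7, 8, 12, 40] -> counters=[0,0,0,0,0,0,0,2,2,0,0,1,2,0,0,0,0,0,1,0,0,0,0,0,0,0,0,0,0,0,0,0,0,0,1,0,1,0,0,0,2,0,0]
Step 14: delete wa at [7, 8, 12, 40] -> counters=[0,0,0,0,0,0,0,1,1,0,0,1,1,0,0,0,0,0,1,0,0,0,0,0,0,0,0,0,0,0,0,0,0,0,1,0,1,0,0,0,1,0,0]
Step 15: insert wa at [7, 8, 12, 40] -> counters=[0,0,0,0,0,0,0,2,2,0,0,1,2,0,0,0,0,0,1,0,0,0,0,0,0,0,0,0,0,0,0,0,0,0,1,0,1,0,0,0,2,0,0]
Step 16: insert lav at [1, 3, 7, 35] -> counters=[0,1,0,1,0,0,0,3,2,0,0,1,2,0,0,0,0,0,1,0,0,0,0,0,0,0,0,0,0,0,0,0,0,0,1,1,1,0,0,0,2,0,0]
Step 17: insert wa at [7, 8, 12, 40] -> counters=[0,1,0,1,0,0,0,4,3,0,0,1,3,0,0,0,0,0,1,0,0,0,0,0,0,0,0,0,0,0,0,0,0,0,1,1,1,0,0,0,3,0,0]
Step 18: insert wa at [7, 8, 12, 40] -> counters=[0,1,0,1,0,0,0,5,4,0,0,1,4,0,0,0,0,0,1,0,0,0,0,0,0,0,0,0,0,0,0,0,0,0,1,1,1,0,0,0,4,0,0]
Step 19: delete lav at [1, 3, 7, 35] -> counters=[0,0,0,0,0,0,0,4,4,0,0,1,4,0,0,0,0,0,1,0,0,0,0,0,0,0,0,0,0,0,0,0,0,0,1,0,1,0,0,0,4,0,0]
Step 20: delete emb at [11, 18, 34, 36] -> counters=[0,0,0,0,0,0,0,4,4,0,0,0,4,0,0,0,0,0,0,0,0,0,0,0,0,0,0,0,0,0,0,0,0,0,0,0,0,0,0,0,4,0,0]
Step 21: delete wa at [7, 8, 12, 40] -> counters=[0,0,0,0,0,0,0,3,3,0,0,0,3,0,0,0,0,0,0,0,0,0,0,0,0,0,0,0,0,0,0,0,0,0,0,0,0,0,0,0,3,0,0]
Step 22: delete wa at [7, 8, 12, 40] -> counters=[0,0,0,0,0,0,0,2,2,0,0,0,2,0,0,0,0,0,0,0,0,0,0,0,0,0,0,0,0,0,0,0,0,0,0,0,0,0,0,0,2,0,0]
Step 23: insert emb at [11, 18, 34, 36] -> counters=[0,0,0,0,0,0,0,2,2,0,0,1,2,0,0,0,0,0,1,0,0,0,0,0,0,0,0,0,0,0,0,0,0,0,1,0,1,0,0,0,2,0,0]
Step 24: insert wa at [7, 8, 12, 40] -> counters=[0,0,0,0,0,0,0,3,3,0,0,1,3,0,0,0,0,0,1,0,0,0,0,0,0,0,0,0,0,0,0,0,0,0,1,0,1,0,0,0,3,0,0]
Step 25: insert lav at [1, 3, 7, 35] -> counters=[0,1,0,1,0,0,0,4,3,0,0,1,3,0,0,0,0,0,1,0,0,0,0,0,0,0,0,0,0,0,0,0,0,0,1,1,1,0,0,0,3,0,0]
Step 26: delete wa at [7, 8, 12, 40] -> counters=[0,1,0,1,0,0,0,3,2,0,0,1,2,0,0,0,0,0,1,0,0,0,0,0,0,0,0,0,0,0,0,0,0,0,1,1,1,0,0,0,2,0,0]
Step 27: insert wa at [7, 8, 12, 40] -> counters=[0,1,0,1,0,0,0,4,3,0,0,1,3,0,0,0,0,0,1,0,0,0,0,0,0,0,0,0,0,0,0,0,0,0,1,1,1,0,0,0,3,0,0]
Final counters=[0,1,0,1,0,0,0,4,3,0,0,1,3,0,0,0,0,0,1,0,0,0,0,0,0,0,0,0,0,0,0,0,0,0,1,1,1,0,0,0,3,0,0] -> counters[8]=3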